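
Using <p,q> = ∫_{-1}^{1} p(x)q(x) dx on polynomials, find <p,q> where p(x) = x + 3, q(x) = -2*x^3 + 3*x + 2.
<p,q> = 66/5

Expand the product: p(x)·q(x) = -2*x^4 - 6*x^3 + 3*x^2 + 11*x + 6.
∫_{-1}^{1} of each monomial x^k gives [2/(k+1) if k even, 0 if k odd]. Integrating term-by-term (or equivalently evaluating the antiderivative F(x) = -2*x^5/5 - 3*x^4/2 + x^3 + 11*x^2/2 + 6*x at the endpoints):
  F(1) − F(−1) = 53/5 − (-13/5) = 66/5.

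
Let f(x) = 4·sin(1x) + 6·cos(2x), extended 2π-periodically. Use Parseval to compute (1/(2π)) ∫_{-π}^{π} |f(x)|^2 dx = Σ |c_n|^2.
Σ |c_n|^2 = 26

Expand |f|^2 and use orthogonality of {sin(nx), cos(mx)} on [-π, π]:
  ∫_{-π}^{π} sin(nx)^2 dx = π, ∫ cos(mx)^2 dx = π, and cross terms integrate to 0.
So ∫_{-π}^{π} f(x)^2 dx = 4^2 · π + 6^2 · π = (16 + 36)π.
Divide by 2π: (16 + 36)/2 = 26.
By Parseval, this equals Σ |c_n|^2.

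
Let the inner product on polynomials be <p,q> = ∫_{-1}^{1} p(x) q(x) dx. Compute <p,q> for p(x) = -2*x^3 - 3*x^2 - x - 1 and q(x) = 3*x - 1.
<p,q> = -2/5

Expand the product: p(x)·q(x) = -6*x^4 - 7*x^3 - 2*x + 1.
∫_{-1}^{1} of each monomial x^k gives [2/(k+1) if k even, 0 if k odd]. Integrating term-by-term (or equivalently evaluating the antiderivative F(x) = -6*x^5/5 - 7*x^4/4 - x^2 + x at the endpoints):
  F(1) − F(−1) = -59/20 − (-51/20) = -2/5.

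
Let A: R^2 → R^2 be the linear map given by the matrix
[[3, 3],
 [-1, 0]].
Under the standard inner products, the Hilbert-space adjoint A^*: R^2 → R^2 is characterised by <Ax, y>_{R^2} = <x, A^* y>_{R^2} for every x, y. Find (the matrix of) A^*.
A^* = A^T =
[[3, -1],
 [3, 0]]

For real matrices with standard dot products, the defining identity <Ax, y> = <x, A^* y> gives (Ax)^T y = x^T (A^*) y, i.e. x^T A^T y = x^T (A^*) y. Since this holds for all x, y, we must have A^* = A^T. Therefore
A^* =
[[3, -1],
 [3, 0]].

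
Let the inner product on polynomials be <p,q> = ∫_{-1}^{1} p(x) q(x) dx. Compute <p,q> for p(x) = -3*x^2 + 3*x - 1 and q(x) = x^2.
<p,q> = -28/15

Expand the product: p(x)·q(x) = -3*x^4 + 3*x^3 - x^2.
∫_{-1}^{1} of each monomial x^k gives [2/(k+1) if k even, 0 if k odd]. Integrating term-by-term (or equivalently evaluating the antiderivative F(x) = -3*x^5/5 + 3*x^4/4 - x^3/3 at the endpoints):
  F(1) − F(−1) = -11/60 − (101/60) = -28/15.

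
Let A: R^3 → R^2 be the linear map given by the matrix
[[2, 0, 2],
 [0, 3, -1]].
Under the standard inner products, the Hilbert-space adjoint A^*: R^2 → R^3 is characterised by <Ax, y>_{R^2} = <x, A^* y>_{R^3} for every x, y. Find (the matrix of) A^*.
A^* = A^T =
[[2, 0],
 [0, 3],
 [2, -1]]

For real matrices with standard dot products, the defining identity <Ax, y> = <x, A^* y> gives (Ax)^T y = x^T (A^*) y, i.e. x^T A^T y = x^T (A^*) y. Since this holds for all x, y, we must have A^* = A^T. Therefore
A^* =
[[2, 0],
 [0, 3],
 [2, -1]].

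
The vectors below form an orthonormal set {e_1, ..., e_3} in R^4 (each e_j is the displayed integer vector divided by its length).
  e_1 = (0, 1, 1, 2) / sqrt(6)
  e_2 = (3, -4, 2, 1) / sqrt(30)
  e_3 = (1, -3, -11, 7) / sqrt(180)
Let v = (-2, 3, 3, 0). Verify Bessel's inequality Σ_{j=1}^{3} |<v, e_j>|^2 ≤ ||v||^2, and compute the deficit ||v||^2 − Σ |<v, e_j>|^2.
Σ |<v, e_j>|^2 = 194/9; ||v||^2 = 22; deficit = 4/9

Write each e_j = u_j / sqrt(<u_j, u_j>) where u_j is the displayed integer vector. Then <v, e_j> = <v, u_j> / sqrt(<u_j, u_j>), so |<v, e_j>|^2 = <v, u_j>^2 / <u_j, u_j>.
Coefficients: <v, e_1> = 6/sqrt(6), <v, e_2> = -12/sqrt(30), <v, e_3> = -44/sqrt(180).
Square and sum: Σ |<v, e_j>|^2 = 194/9.
Compute ||v||^2 = v·v = 22.
Deficit = 22 − 194/9 = 4/9 ≥ 0, confirming Bessel's inequality. (The deficit equals ||v − Σ <v,e_j> e_j||^2, the squared distance from v to span{e_j}.)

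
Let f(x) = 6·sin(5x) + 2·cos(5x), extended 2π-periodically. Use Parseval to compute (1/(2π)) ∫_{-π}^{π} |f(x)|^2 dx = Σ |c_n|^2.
Σ |c_n|^2 = 20

Expand |f|^2 and use orthogonality of {sin(nx), cos(mx)} on [-π, π]:
  ∫_{-π}^{π} sin(nx)^2 dx = π, ∫ cos(mx)^2 dx = π, and cross terms integrate to 0.
So ∫_{-π}^{π} f(x)^2 dx = 6^2 · π + 2^2 · π = (36 + 4)π.
Divide by 2π: (36 + 4)/2 = 20.
By Parseval, this equals Σ |c_n|^2.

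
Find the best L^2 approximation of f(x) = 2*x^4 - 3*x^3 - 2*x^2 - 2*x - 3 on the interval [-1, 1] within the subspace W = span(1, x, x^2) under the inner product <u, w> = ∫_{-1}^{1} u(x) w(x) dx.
g(x) = -2*x^2/7 - 19*x/5 - 111/35

The best approximation g ∈ W is the orthogonal projection of f onto W. Writing g = a_0 + a_1 x + a_2 x^2, the coefficients solve the normal equations G · a = b where
  G_{ij} = <φ_i, φ_j> and b_i = <f, φ_i>, with φ_0 = 1, φ_1 = x, φ_2 = x^2.
G =
  [2, 0, 2/3]
  [0, 2/3, 0]
  [2/3, 0, 2/5],
b = (-98/15, -38/15, -78/35).
Solving gives a_0 = -111/35, a_1 = -19/5, a_2 = -2/7, so
  g(x) = -2*x^2/7 - 19*x/5 - 111/35.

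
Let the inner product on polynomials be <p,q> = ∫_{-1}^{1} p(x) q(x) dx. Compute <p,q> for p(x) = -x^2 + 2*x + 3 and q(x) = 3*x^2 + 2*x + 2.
<p,q> = 272/15

Expand the product: p(x)·q(x) = -3*x^4 + 4*x^3 + 11*x^2 + 10*x + 6.
∫_{-1}^{1} of each monomial x^k gives [2/(k+1) if k even, 0 if k odd]. Integrating term-by-term (or equivalently evaluating the antiderivative F(x) = -3*x^5/5 + x^4 + 11*x^3/3 + 5*x^2 + 6*x at the endpoints):
  F(1) − F(−1) = 226/15 − (-46/15) = 272/15.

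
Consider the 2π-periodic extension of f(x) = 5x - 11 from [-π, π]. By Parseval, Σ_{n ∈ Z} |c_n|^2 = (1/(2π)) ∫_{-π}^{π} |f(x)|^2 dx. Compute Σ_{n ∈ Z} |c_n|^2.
Σ |c_n|^2 = 25π^2/3 + 121

Expand and integrate term by term over [-π, π]:
  ∫ (5x)^2 dx = 25·(2π^3/3); ∫ 2·5·(-11)·x dx = 0 (odd integrand); ∫ (-11)^2 dx = 121·2π.
So (1/(2π)) ∫_{-π}^{π} (5x - 11)^2 dx = 25π^2/3 + 121 = 25π^2/3 + 121.
Parseval ⇒ Σ |c_n|^2 = 25π^2/3 + 121.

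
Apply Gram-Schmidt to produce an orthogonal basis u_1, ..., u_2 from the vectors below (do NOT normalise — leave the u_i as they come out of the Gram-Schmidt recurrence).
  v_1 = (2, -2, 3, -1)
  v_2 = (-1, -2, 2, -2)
Orthogonal basis:
  u_1 = (2, -2, 3, -1)
  u_2 = (-19/9, -8/9, 1/3, -13/9)

Apply the Gram-Schmidt recurrence
  u_1 = v_1
  u_i = v_i − Σ_{j<i} ((v_i · u_j) / (u_j · u_j)) · u_j.

Step by step this gives:
  u_1 = (2, -2, 3, -1)
  u_2 = (-19/9, -8/9, 1/3, -13/9)

Orthogonality check:
  u_2 · u_1 = 0 (should be 0)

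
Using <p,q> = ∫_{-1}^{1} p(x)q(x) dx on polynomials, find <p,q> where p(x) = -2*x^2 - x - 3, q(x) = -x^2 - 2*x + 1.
<p,q> = -16/5

Expand the product: p(x)·q(x) = 2*x^4 + 5*x^3 + 3*x^2 + 5*x - 3.
∫_{-1}^{1} of each monomial x^k gives [2/(k+1) if k even, 0 if k odd]. Integrating term-by-term (or equivalently evaluating the antiderivative F(x) = 2*x^5/5 + 5*x^4/4 + x^3 + 5*x^2/2 - 3*x at the endpoints):
  F(1) − F(−1) = 43/20 − (107/20) = -16/5.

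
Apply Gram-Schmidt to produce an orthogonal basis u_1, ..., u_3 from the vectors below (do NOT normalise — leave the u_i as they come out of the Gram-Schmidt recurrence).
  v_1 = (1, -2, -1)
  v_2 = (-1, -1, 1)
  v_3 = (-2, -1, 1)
Orthogonal basis:
  u_1 = (1, -2, -1)
  u_2 = (-1, -1, 1)
  u_3 = (-1/2, 0, -1/2)

Apply the Gram-Schmidt recurrence
  u_1 = v_1
  u_i = v_i − Σ_{j<i} ((v_i · u_j) / (u_j · u_j)) · u_j.

Step by step this gives:
  u_1 = (1, -2, -1)
  u_2 = (-1, -1, 1)
  u_3 = (-1/2, 0, -1/2)

Orthogonality check:
  u_2 · u_1 = 0 (should be 0)
  u_3 · u_1 = 0 (should be 0)
  u_3 · u_2 = 0 (should be 0)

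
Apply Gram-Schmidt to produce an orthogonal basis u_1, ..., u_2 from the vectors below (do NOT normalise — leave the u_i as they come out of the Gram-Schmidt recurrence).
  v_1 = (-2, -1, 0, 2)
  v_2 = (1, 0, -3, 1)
Orthogonal basis:
  u_1 = (-2, -1, 0, 2)
  u_2 = (1, 0, -3, 1)

Apply the Gram-Schmidt recurrence
  u_1 = v_1
  u_i = v_i − Σ_{j<i} ((v_i · u_j) / (u_j · u_j)) · u_j.

Step by step this gives:
  u_1 = (-2, -1, 0, 2)
  u_2 = (1, 0, -3, 1)

Orthogonality check:
  u_2 · u_1 = 0 (should be 0)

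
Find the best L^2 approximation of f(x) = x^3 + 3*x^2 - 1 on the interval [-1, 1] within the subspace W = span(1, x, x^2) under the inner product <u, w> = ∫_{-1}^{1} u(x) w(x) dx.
g(x) = 3*x^2 + 3*x/5 - 1

The best approximation g ∈ W is the orthogonal projection of f onto W. Writing g = a_0 + a_1 x + a_2 x^2, the coefficients solve the normal equations G · a = b where
  G_{ij} = <φ_i, φ_j> and b_i = <f, φ_i>, with φ_0 = 1, φ_1 = x, φ_2 = x^2.
G =
  [2, 0, 2/3]
  [0, 2/3, 0]
  [2/3, 0, 2/5],
b = (0, 2/5, 8/15).
Solving gives a_0 = -1, a_1 = 3/5, a_2 = 3, so
  g(x) = 3*x^2 + 3*x/5 - 1.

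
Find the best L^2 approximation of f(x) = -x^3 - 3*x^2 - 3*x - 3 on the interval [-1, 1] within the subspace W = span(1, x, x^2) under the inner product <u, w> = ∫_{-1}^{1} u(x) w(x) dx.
g(x) = -3*x^2 - 18*x/5 - 3

The best approximation g ∈ W is the orthogonal projection of f onto W. Writing g = a_0 + a_1 x + a_2 x^2, the coefficients solve the normal equations G · a = b where
  G_{ij} = <φ_i, φ_j> and b_i = <f, φ_i>, with φ_0 = 1, φ_1 = x, φ_2 = x^2.
G =
  [2, 0, 2/3]
  [0, 2/3, 0]
  [2/3, 0, 2/5],
b = (-8, -12/5, -16/5).
Solving gives a_0 = -3, a_1 = -18/5, a_2 = -3, so
  g(x) = -3*x^2 - 18*x/5 - 3.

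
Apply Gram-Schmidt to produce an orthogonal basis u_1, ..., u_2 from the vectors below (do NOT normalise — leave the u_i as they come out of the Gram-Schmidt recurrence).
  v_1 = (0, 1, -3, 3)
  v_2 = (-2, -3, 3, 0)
Orthogonal basis:
  u_1 = (0, 1, -3, 3)
  u_2 = (-2, -45/19, 21/19, 36/19)

Apply the Gram-Schmidt recurrence
  u_1 = v_1
  u_i = v_i − Σ_{j<i} ((v_i · u_j) / (u_j · u_j)) · u_j.

Step by step this gives:
  u_1 = (0, 1, -3, 3)
  u_2 = (-2, -45/19, 21/19, 36/19)

Orthogonality check:
  u_2 · u_1 = 0 (should be 0)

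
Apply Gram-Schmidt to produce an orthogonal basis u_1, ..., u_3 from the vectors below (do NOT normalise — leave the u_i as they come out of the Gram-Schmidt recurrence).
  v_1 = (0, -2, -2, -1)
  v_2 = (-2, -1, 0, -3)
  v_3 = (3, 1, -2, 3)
Orthogonal basis:
  u_1 = (0, -2, -2, -1)
  u_2 = (-2, 1/9, 10/9, -22/9)
  u_3 = (25/101, 94/101, -70/101, -48/101)

Apply the Gram-Schmidt recurrence
  u_1 = v_1
  u_i = v_i − Σ_{j<i} ((v_i · u_j) / (u_j · u_j)) · u_j.

Step by step this gives:
  u_1 = (0, -2, -2, -1)
  u_2 = (-2, 1/9, 10/9, -22/9)
  u_3 = (25/101, 94/101, -70/101, -48/101)

Orthogonality check:
  u_2 · u_1 = 0 (should be 0)
  u_3 · u_1 = 0 (should be 0)
  u_3 · u_2 = 0 (should be 0)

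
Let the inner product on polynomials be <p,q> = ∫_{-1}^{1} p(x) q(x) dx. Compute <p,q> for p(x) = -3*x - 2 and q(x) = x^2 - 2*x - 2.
<p,q> = 32/3

Expand the product: p(x)·q(x) = -3*x^3 + 4*x^2 + 10*x + 4.
∫_{-1}^{1} of each monomial x^k gives [2/(k+1) if k even, 0 if k odd]. Integrating term-by-term (or equivalently evaluating the antiderivative F(x) = -3*x^4/4 + 4*x^3/3 + 5*x^2 + 4*x at the endpoints):
  F(1) − F(−1) = 115/12 − (-13/12) = 32/3.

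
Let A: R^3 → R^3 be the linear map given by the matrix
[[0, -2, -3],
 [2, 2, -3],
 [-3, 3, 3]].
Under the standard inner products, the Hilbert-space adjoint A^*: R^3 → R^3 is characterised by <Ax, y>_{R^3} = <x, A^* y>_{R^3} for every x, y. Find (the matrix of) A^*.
A^* = A^T =
[[0, 2, -3],
 [-2, 2, 3],
 [-3, -3, 3]]

For real matrices with standard dot products, the defining identity <Ax, y> = <x, A^* y> gives (Ax)^T y = x^T (A^*) y, i.e. x^T A^T y = x^T (A^*) y. Since this holds for all x, y, we must have A^* = A^T. Therefore
A^* =
[[0, 2, -3],
 [-2, 2, 3],
 [-3, -3, 3]].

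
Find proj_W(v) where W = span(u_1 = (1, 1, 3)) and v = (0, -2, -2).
proj_W(v) = (-8/11, -8/11, -24/11)

Set up U = [u_1 | ... | u_1] ∈ R^(3×1). The projector onto W = col(U) is P = U (U^T U)^(-1) U^T.
Compute U^T U =
  [11],
and U^T v = (-8).
Solve U^T U · c = U^T v for the coefficients: c = (-8/11). The projection is proj_W(v) = U c.
Check: (v - proj_W(v)) · u_1 = 0  (should be 0).
Result: proj_W(v) = (-8/11, -8/11, -24/11).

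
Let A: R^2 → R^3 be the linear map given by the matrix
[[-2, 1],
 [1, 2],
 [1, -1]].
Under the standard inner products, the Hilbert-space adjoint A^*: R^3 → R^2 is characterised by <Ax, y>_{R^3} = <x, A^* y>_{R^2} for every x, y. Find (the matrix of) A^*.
A^* = A^T =
[[-2, 1, 1],
 [1, 2, -1]]

For real matrices with standard dot products, the defining identity <Ax, y> = <x, A^* y> gives (Ax)^T y = x^T (A^*) y, i.e. x^T A^T y = x^T (A^*) y. Since this holds for all x, y, we must have A^* = A^T. Therefore
A^* =
[[-2, 1, 1],
 [1, 2, -1]].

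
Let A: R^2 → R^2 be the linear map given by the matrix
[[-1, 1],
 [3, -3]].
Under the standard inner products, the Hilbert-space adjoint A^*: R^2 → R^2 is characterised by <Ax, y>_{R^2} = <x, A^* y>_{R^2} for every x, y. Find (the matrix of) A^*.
A^* = A^T =
[[-1, 3],
 [1, -3]]

For real matrices with standard dot products, the defining identity <Ax, y> = <x, A^* y> gives (Ax)^T y = x^T (A^*) y, i.e. x^T A^T y = x^T (A^*) y. Since this holds for all x, y, we must have A^* = A^T. Therefore
A^* =
[[-1, 3],
 [1, -3]].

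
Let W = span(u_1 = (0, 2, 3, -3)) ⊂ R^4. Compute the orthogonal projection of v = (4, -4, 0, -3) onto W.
proj_W(v) = (0, 1/11, 3/22, -3/22)

Set up U = [u_1 | ... | u_1] ∈ R^(4×1). The projector onto W = col(U) is P = U (U^T U)^(-1) U^T.
Compute U^T U =
  [22],
and U^T v = (1).
Solve U^T U · c = U^T v for the coefficients: c = (1/22). The projection is proj_W(v) = U c.
Check: (v - proj_W(v)) · u_1 = 0  (should be 0).
Result: proj_W(v) = (0, 1/11, 3/22, -3/22).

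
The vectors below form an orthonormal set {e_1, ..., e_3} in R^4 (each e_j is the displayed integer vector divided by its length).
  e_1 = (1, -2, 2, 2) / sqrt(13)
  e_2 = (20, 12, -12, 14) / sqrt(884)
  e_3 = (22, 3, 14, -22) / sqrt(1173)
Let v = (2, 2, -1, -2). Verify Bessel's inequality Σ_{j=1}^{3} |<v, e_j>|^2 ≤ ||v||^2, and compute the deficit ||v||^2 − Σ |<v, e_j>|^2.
Σ |<v, e_j>|^2 = 896/69; ||v||^2 = 13; deficit = 1/69

Write each e_j = u_j / sqrt(<u_j, u_j>) where u_j is the displayed integer vector. Then <v, e_j> = <v, u_j> / sqrt(<u_j, u_j>), so |<v, e_j>|^2 = <v, u_j>^2 / <u_j, u_j>.
Coefficients: <v, e_1> = -8/sqrt(13), <v, e_2> = 48/sqrt(884), <v, e_3> = 80/sqrt(1173).
Square and sum: Σ |<v, e_j>|^2 = 896/69.
Compute ||v||^2 = v·v = 13.
Deficit = 13 − 896/69 = 1/69 ≥ 0, confirming Bessel's inequality. (The deficit equals ||v − Σ <v,e_j> e_j||^2, the squared distance from v to span{e_j}.)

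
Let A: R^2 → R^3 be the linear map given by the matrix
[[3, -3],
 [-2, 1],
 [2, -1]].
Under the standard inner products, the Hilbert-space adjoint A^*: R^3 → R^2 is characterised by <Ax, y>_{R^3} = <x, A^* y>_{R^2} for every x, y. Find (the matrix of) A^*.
A^* = A^T =
[[3, -2, 2],
 [-3, 1, -1]]

For real matrices with standard dot products, the defining identity <Ax, y> = <x, A^* y> gives (Ax)^T y = x^T (A^*) y, i.e. x^T A^T y = x^T (A^*) y. Since this holds for all x, y, we must have A^* = A^T. Therefore
A^* =
[[3, -2, 2],
 [-3, 1, -1]].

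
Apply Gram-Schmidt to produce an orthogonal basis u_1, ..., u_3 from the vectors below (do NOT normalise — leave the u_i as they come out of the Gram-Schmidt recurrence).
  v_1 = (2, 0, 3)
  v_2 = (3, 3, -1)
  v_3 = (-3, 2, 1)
Orthogonal basis:
  u_1 = (2, 0, 3)
  u_2 = (33/13, 3, -22/13)
  u_3 = (-495/238, 605/238, 165/119)

Apply the Gram-Schmidt recurrence
  u_1 = v_1
  u_i = v_i − Σ_{j<i} ((v_i · u_j) / (u_j · u_j)) · u_j.

Step by step this gives:
  u_1 = (2, 0, 3)
  u_2 = (33/13, 3, -22/13)
  u_3 = (-495/238, 605/238, 165/119)

Orthogonality check:
  u_2 · u_1 = 0 (should be 0)
  u_3 · u_1 = 0 (should be 0)
  u_3 · u_2 = 0 (should be 0)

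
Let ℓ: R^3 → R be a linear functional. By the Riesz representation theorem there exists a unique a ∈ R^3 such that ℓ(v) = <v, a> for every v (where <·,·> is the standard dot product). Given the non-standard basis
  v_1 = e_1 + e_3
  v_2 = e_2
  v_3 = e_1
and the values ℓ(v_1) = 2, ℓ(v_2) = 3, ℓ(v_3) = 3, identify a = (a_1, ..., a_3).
a = (3, 3, -1)

Write a = (a_1, ..., a_3) in the standard basis. For each basis vector v_i, ℓ(v_i) = <v_i, a> is a linear equation in the a_j's. Collect the n equations into a matrix system V a = ℓ, where row i of V is v_i (expressed in the standard basis). Since V is invertible (lower-triangular with 1s on the diagonal, up to permutation), solve by back-substitution:
  V =
[[1, 0, 1],
 [0, 1, 0],
 [1, 0, 0]]
  V a = (2, 3, 3)
Solving gives a = (3, 3, -1).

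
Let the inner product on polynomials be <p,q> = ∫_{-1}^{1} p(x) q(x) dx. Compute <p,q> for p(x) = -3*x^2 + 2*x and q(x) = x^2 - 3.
<p,q> = 24/5

Expand the product: p(x)·q(x) = -3*x^4 + 2*x^3 + 9*x^2 - 6*x.
∫_{-1}^{1} of each monomial x^k gives [2/(k+1) if k even, 0 if k odd]. Integrating term-by-term (or equivalently evaluating the antiderivative F(x) = -3*x^5/5 + x^4/2 + 3*x^3 - 3*x^2 at the endpoints):
  F(1) − F(−1) = -1/10 − (-49/10) = 24/5.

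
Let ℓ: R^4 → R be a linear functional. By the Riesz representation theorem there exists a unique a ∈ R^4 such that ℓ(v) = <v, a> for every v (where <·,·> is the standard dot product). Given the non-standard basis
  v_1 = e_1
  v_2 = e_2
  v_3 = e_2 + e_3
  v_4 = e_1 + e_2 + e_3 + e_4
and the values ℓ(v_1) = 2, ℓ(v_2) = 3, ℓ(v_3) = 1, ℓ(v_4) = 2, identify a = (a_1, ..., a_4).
a = (2, 3, -2, -1)

Write a = (a_1, ..., a_4) in the standard basis. For each basis vector v_i, ℓ(v_i) = <v_i, a> is a linear equation in the a_j's. Collect the n equations into a matrix system V a = ℓ, where row i of V is v_i (expressed in the standard basis). Since V is invertible (lower-triangular with 1s on the diagonal, up to permutation), solve by back-substitution:
  V =
[[1, 0, 0, 0],
 [0, 1, 0, 0],
 [0, 1, 1, 0],
 [1, 1, 1, 1]]
  V a = (2, 3, 1, 2)
Solving gives a = (2, 3, -2, -1).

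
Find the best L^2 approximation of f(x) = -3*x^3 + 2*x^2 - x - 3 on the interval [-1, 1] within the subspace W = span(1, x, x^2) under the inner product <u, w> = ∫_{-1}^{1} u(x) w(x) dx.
g(x) = 2*x^2 - 14*x/5 - 3

The best approximation g ∈ W is the orthogonal projection of f onto W. Writing g = a_0 + a_1 x + a_2 x^2, the coefficients solve the normal equations G · a = b where
  G_{ij} = <φ_i, φ_j> and b_i = <f, φ_i>, with φ_0 = 1, φ_1 = x, φ_2 = x^2.
G =
  [2, 0, 2/3]
  [0, 2/3, 0]
  [2/3, 0, 2/5],
b = (-14/3, -28/15, -6/5).
Solving gives a_0 = -3, a_1 = -14/5, a_2 = 2, so
  g(x) = 2*x^2 - 14*x/5 - 3.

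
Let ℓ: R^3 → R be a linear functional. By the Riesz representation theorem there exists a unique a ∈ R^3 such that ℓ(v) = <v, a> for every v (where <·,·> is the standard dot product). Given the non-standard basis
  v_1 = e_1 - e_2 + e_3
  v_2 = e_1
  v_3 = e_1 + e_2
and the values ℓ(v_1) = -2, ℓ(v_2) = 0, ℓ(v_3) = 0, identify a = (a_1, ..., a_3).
a = (0, 0, -2)

Write a = (a_1, ..., a_3) in the standard basis. For each basis vector v_i, ℓ(v_i) = <v_i, a> is a linear equation in the a_j's. Collect the n equations into a matrix system V a = ℓ, where row i of V is v_i (expressed in the standard basis). Since V is invertible (lower-triangular with 1s on the diagonal, up to permutation), solve by back-substitution:
  V =
[[1, -1, 1],
 [1, 0, 0],
 [1, 1, 0]]
  V a = (-2, 0, 0)
Solving gives a = (0, 0, -2).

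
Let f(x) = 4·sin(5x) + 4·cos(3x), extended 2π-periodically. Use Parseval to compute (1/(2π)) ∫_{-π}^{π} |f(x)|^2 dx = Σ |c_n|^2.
Σ |c_n|^2 = 16

Expand |f|^2 and use orthogonality of {sin(nx), cos(mx)} on [-π, π]:
  ∫_{-π}^{π} sin(nx)^2 dx = π, ∫ cos(mx)^2 dx = π, and cross terms integrate to 0.
So ∫_{-π}^{π} f(x)^2 dx = 4^2 · π + 4^2 · π = (16 + 16)π.
Divide by 2π: (16 + 16)/2 = 16.
By Parseval, this equals Σ |c_n|^2.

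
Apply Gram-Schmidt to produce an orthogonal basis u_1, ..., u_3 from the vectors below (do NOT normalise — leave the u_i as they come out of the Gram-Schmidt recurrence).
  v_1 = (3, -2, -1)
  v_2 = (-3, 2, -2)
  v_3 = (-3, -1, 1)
Orthogonal basis:
  u_1 = (3, -2, -1)
  u_2 = (-9/14, 3/7, -39/14)
  u_3 = (-18/13, -27/13, 0)

Apply the Gram-Schmidt recurrence
  u_1 = v_1
  u_i = v_i − Σ_{j<i} ((v_i · u_j) / (u_j · u_j)) · u_j.

Step by step this gives:
  u_1 = (3, -2, -1)
  u_2 = (-9/14, 3/7, -39/14)
  u_3 = (-18/13, -27/13, 0)

Orthogonality check:
  u_2 · u_1 = 0 (should be 0)
  u_3 · u_1 = 0 (should be 0)
  u_3 · u_2 = 0 (should be 0)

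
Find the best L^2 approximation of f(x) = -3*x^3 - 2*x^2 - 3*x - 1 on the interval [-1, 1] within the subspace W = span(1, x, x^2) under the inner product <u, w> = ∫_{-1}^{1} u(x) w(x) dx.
g(x) = -2*x^2 - 24*x/5 - 1

The best approximation g ∈ W is the orthogonal projection of f onto W. Writing g = a_0 + a_1 x + a_2 x^2, the coefficients solve the normal equations G · a = b where
  G_{ij} = <φ_i, φ_j> and b_i = <f, φ_i>, with φ_0 = 1, φ_1 = x, φ_2 = x^2.
G =
  [2, 0, 2/3]
  [0, 2/3, 0]
  [2/3, 0, 2/5],
b = (-10/3, -16/5, -22/15).
Solving gives a_0 = -1, a_1 = -24/5, a_2 = -2, so
  g(x) = -2*x^2 - 24*x/5 - 1.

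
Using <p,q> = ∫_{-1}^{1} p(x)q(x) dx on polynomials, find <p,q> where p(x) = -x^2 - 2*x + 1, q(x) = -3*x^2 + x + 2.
<p,q> = 8/15

Expand the product: p(x)·q(x) = 3*x^4 + 5*x^3 - 7*x^2 - 3*x + 2.
∫_{-1}^{1} of each monomial x^k gives [2/(k+1) if k even, 0 if k odd]. Integrating term-by-term (or equivalently evaluating the antiderivative F(x) = 3*x^5/5 + 5*x^4/4 - 7*x^3/3 - 3*x^2/2 + 2*x at the endpoints):
  F(1) − F(−1) = 1/60 − (-31/60) = 8/15.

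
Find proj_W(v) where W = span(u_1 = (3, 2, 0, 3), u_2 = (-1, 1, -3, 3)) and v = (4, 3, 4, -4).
proj_W(v) = (779/188, 21/188, 897/188, -417/188)

Set up U = [u_1 | ... | u_2] ∈ R^(4×2). The projector onto W = col(U) is P = U (U^T U)^(-1) U^T.
Compute U^T U =
  [22, 8]
  [8, 20],
and U^T v = (6, -25).
Solve U^T U · c = U^T v for the coefficients: c = (40/47, -299/188). The projection is proj_W(v) = U c.
Check: (v - proj_W(v)) · u_1 = 0  (should be 0).
Check: (v - proj_W(v)) · u_2 = 0  (should be 0).
Result: proj_W(v) = (779/188, 21/188, 897/188, -417/188).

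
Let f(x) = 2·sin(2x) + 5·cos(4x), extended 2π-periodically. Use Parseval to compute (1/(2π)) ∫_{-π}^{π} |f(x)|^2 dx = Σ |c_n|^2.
Σ |c_n|^2 = 29/2

Expand |f|^2 and use orthogonality of {sin(nx), cos(mx)} on [-π, π]:
  ∫_{-π}^{π} sin(nx)^2 dx = π, ∫ cos(mx)^2 dx = π, and cross terms integrate to 0.
So ∫_{-π}^{π} f(x)^2 dx = 2^2 · π + 5^2 · π = (4 + 25)π.
Divide by 2π: (4 + 25)/2 = 29/2.
By Parseval, this equals Σ |c_n|^2.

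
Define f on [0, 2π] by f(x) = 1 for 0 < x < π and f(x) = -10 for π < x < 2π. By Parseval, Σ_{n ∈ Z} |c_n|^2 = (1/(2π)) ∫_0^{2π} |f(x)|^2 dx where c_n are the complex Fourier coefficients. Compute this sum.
Σ |c_n|^2 = 101/2

Parseval equates the L^2 energy of f (normalised by 1/(2π)) with the ℓ^2 sum of its Fourier coefficients: (1/(2π)) ∫_0^{2π} |f|^2 = Σ |c_n|^2.
Compute the left side: (1/(2π)) [∫_0^π 1^2 dx + ∫_π^{2π} (-10)^2 dx] = (1/(2π)) · (1π + 100π) = (1 + 100)/2 = 101/2.
So Σ_{n ∈ Z} |c_n|^2 = 101/2.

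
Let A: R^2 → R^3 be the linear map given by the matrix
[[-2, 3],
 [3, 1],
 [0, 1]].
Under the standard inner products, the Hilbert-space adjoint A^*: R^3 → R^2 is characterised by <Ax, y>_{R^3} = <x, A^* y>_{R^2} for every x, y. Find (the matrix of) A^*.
A^* = A^T =
[[-2, 3, 0],
 [3, 1, 1]]

For real matrices with standard dot products, the defining identity <Ax, y> = <x, A^* y> gives (Ax)^T y = x^T (A^*) y, i.e. x^T A^T y = x^T (A^*) y. Since this holds for all x, y, we must have A^* = A^T. Therefore
A^* =
[[-2, 3, 0],
 [3, 1, 1]].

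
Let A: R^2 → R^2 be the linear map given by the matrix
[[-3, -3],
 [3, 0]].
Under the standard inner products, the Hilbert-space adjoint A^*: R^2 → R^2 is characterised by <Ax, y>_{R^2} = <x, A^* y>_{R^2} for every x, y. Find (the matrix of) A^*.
A^* = A^T =
[[-3, 3],
 [-3, 0]]

For real matrices with standard dot products, the defining identity <Ax, y> = <x, A^* y> gives (Ax)^T y = x^T (A^*) y, i.e. x^T A^T y = x^T (A^*) y. Since this holds for all x, y, we must have A^* = A^T. Therefore
A^* =
[[-3, 3],
 [-3, 0]].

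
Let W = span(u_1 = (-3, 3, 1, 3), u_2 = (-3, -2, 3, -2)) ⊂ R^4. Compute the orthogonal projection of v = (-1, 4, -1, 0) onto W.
proj_W(v) = (-15/26, 55/26, -11/26, 55/26)

Set up U = [u_1 | ... | u_2] ∈ R^(4×2). The projector onto W = col(U) is P = U (U^T U)^(-1) U^T.
Compute U^T U =
  [28, 0]
  [0, 26],
and U^T v = (14, -8).
Solve U^T U · c = U^T v for the coefficients: c = (1/2, -4/13). The projection is proj_W(v) = U c.
Check: (v - proj_W(v)) · u_1 = 0  (should be 0).
Check: (v - proj_W(v)) · u_2 = 0  (should be 0).
Result: proj_W(v) = (-15/26, 55/26, -11/26, 55/26).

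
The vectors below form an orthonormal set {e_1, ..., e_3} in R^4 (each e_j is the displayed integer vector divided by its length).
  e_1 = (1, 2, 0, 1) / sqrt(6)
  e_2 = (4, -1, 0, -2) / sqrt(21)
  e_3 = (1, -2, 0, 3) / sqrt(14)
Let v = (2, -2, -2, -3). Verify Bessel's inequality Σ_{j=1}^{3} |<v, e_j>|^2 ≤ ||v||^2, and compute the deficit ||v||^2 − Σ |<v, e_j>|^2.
Σ |<v, e_j>|^2 = 17; ||v||^2 = 21; deficit = 4

Write each e_j = u_j / sqrt(<u_j, u_j>) where u_j is the displayed integer vector. Then <v, e_j> = <v, u_j> / sqrt(<u_j, u_j>), so |<v, e_j>|^2 = <v, u_j>^2 / <u_j, u_j>.
Coefficients: <v, e_1> = -5/sqrt(6), <v, e_2> = 16/sqrt(21), <v, e_3> = -3/sqrt(14).
Square and sum: Σ |<v, e_j>|^2 = 17.
Compute ||v||^2 = v·v = 21.
Deficit = 21 − 17 = 4 ≥ 0, confirming Bessel's inequality. (The deficit equals ||v − Σ <v,e_j> e_j||^2, the squared distance from v to span{e_j}.)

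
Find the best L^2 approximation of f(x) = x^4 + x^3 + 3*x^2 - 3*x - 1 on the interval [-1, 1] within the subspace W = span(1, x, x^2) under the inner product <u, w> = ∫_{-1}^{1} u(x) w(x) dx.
g(x) = 27*x^2/7 - 12*x/5 - 38/35

The best approximation g ∈ W is the orthogonal projection of f onto W. Writing g = a_0 + a_1 x + a_2 x^2, the coefficients solve the normal equations G · a = b where
  G_{ij} = <φ_i, φ_j> and b_i = <f, φ_i>, with φ_0 = 1, φ_1 = x, φ_2 = x^2.
G =
  [2, 0, 2/3]
  [0, 2/3, 0]
  [2/3, 0, 2/5],
b = (2/5, -8/5, 86/105).
Solving gives a_0 = -38/35, a_1 = -12/5, a_2 = 27/7, so
  g(x) = 27*x^2/7 - 12*x/5 - 38/35.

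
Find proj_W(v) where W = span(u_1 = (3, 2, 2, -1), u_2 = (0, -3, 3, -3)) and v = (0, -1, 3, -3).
proj_W(v) = (42/53, -91/53, 147/53, -133/53)

Set up U = [u_1 | ... | u_2] ∈ R^(4×2). The projector onto W = col(U) is P = U (U^T U)^(-1) U^T.
Compute U^T U =
  [18, 3]
  [3, 27],
and U^T v = (7, 21).
Solve U^T U · c = U^T v for the coefficients: c = (14/53, 119/159). The projection is proj_W(v) = U c.
Check: (v - proj_W(v)) · u_1 = 0  (should be 0).
Check: (v - proj_W(v)) · u_2 = 0  (should be 0).
Result: proj_W(v) = (42/53, -91/53, 147/53, -133/53).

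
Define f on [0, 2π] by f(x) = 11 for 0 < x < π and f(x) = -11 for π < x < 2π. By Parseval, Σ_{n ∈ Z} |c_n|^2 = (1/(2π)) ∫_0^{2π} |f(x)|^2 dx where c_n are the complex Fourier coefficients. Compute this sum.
Σ |c_n|^2 = 121

Parseval equates the L^2 energy of f (normalised by 1/(2π)) with the ℓ^2 sum of its Fourier coefficients: (1/(2π)) ∫_0^{2π} |f|^2 = Σ |c_n|^2.
Compute the left side: (1/(2π)) [∫_0^π 11^2 dx + ∫_π^{2π} (-11)^2 dx] = (1/(2π)) · (121π + 121π) = (121 + 121)/2 = 121.
So Σ_{n ∈ Z} |c_n|^2 = 121.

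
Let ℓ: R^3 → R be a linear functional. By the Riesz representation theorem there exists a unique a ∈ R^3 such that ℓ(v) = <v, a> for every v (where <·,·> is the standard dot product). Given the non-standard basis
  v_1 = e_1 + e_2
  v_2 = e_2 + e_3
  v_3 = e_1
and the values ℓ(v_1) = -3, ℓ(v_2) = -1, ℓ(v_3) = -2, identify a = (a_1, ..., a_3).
a = (-2, -1, 0)

Write a = (a_1, ..., a_3) in the standard basis. For each basis vector v_i, ℓ(v_i) = <v_i, a> is a linear equation in the a_j's. Collect the n equations into a matrix system V a = ℓ, where row i of V is v_i (expressed in the standard basis). Since V is invertible (lower-triangular with 1s on the diagonal, up to permutation), solve by back-substitution:
  V =
[[1, 1, 0],
 [0, 1, 1],
 [1, 0, 0]]
  V a = (-3, -1, -2)
Solving gives a = (-2, -1, 0).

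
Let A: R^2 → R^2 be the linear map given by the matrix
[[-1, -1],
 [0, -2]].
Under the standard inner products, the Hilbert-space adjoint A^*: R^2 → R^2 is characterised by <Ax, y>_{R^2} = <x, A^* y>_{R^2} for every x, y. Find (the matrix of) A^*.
A^* = A^T =
[[-1, 0],
 [-1, -2]]

For real matrices with standard dot products, the defining identity <Ax, y> = <x, A^* y> gives (Ax)^T y = x^T (A^*) y, i.e. x^T A^T y = x^T (A^*) y. Since this holds for all x, y, we must have A^* = A^T. Therefore
A^* =
[[-1, 0],
 [-1, -2]].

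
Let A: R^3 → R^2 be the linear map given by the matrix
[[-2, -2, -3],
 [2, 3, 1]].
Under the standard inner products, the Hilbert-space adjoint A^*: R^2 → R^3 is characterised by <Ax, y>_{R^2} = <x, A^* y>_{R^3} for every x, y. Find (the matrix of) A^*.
A^* = A^T =
[[-2, 2],
 [-2, 3],
 [-3, 1]]

For real matrices with standard dot products, the defining identity <Ax, y> = <x, A^* y> gives (Ax)^T y = x^T (A^*) y, i.e. x^T A^T y = x^T (A^*) y. Since this holds for all x, y, we must have A^* = A^T. Therefore
A^* =
[[-2, 2],
 [-2, 3],
 [-3, 1]].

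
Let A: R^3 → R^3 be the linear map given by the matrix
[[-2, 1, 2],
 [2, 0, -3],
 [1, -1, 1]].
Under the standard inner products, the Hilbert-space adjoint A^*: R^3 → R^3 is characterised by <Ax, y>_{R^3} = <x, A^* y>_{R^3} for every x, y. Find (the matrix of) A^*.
A^* = A^T =
[[-2, 2, 1],
 [1, 0, -1],
 [2, -3, 1]]

For real matrices with standard dot products, the defining identity <Ax, y> = <x, A^* y> gives (Ax)^T y = x^T (A^*) y, i.e. x^T A^T y = x^T (A^*) y. Since this holds for all x, y, we must have A^* = A^T. Therefore
A^* =
[[-2, 2, 1],
 [1, 0, -1],
 [2, -3, 1]].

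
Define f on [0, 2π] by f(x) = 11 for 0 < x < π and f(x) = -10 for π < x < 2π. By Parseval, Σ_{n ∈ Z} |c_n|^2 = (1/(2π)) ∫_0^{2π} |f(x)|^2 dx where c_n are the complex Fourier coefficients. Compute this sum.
Σ |c_n|^2 = 221/2

Parseval equates the L^2 energy of f (normalised by 1/(2π)) with the ℓ^2 sum of its Fourier coefficients: (1/(2π)) ∫_0^{2π} |f|^2 = Σ |c_n|^2.
Compute the left side: (1/(2π)) [∫_0^π 11^2 dx + ∫_π^{2π} (-10)^2 dx] = (1/(2π)) · (121π + 100π) = (121 + 100)/2 = 221/2.
So Σ_{n ∈ Z} |c_n|^2 = 221/2.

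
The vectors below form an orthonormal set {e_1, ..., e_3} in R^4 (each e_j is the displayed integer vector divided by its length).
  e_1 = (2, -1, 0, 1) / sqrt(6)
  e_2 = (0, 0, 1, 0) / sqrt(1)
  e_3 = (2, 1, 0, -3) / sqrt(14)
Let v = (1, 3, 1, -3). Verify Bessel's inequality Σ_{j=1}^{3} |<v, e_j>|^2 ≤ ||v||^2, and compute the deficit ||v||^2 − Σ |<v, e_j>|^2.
Σ |<v, e_j>|^2 = 53/3; ||v||^2 = 20; deficit = 7/3

Write each e_j = u_j / sqrt(<u_j, u_j>) where u_j is the displayed integer vector. Then <v, e_j> = <v, u_j> / sqrt(<u_j, u_j>), so |<v, e_j>|^2 = <v, u_j>^2 / <u_j, u_j>.
Coefficients: <v, e_1> = -4/sqrt(6), <v, e_2> = 1/sqrt(1), <v, e_3> = 14/sqrt(14).
Square and sum: Σ |<v, e_j>|^2 = 53/3.
Compute ||v||^2 = v·v = 20.
Deficit = 20 − 53/3 = 7/3 ≥ 0, confirming Bessel's inequality. (The deficit equals ||v − Σ <v,e_j> e_j||^2, the squared distance from v to span{e_j}.)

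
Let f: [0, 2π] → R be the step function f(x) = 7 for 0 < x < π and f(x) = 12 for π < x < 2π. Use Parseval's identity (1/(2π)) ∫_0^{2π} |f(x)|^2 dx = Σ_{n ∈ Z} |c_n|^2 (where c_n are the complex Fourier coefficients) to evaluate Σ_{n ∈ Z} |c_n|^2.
Σ |c_n|^2 = 193/2

Parseval equates the L^2 energy of f (normalised by 1/(2π)) with the ℓ^2 sum of its Fourier coefficients: (1/(2π)) ∫_0^{2π} |f|^2 = Σ |c_n|^2.
Compute the left side: (1/(2π)) [∫_0^π 7^2 dx + ∫_π^{2π} 12^2 dx] = (1/(2π)) · (49π + 144π) = (49 + 144)/2 = 193/2.
So Σ_{n ∈ Z} |c_n|^2 = 193/2.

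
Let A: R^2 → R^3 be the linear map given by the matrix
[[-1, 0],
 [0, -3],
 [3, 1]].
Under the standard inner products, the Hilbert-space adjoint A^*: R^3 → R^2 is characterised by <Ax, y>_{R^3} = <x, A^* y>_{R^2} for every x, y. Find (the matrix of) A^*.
A^* = A^T =
[[-1, 0, 3],
 [0, -3, 1]]

For real matrices with standard dot products, the defining identity <Ax, y> = <x, A^* y> gives (Ax)^T y = x^T (A^*) y, i.e. x^T A^T y = x^T (A^*) y. Since this holds for all x, y, we must have A^* = A^T. Therefore
A^* =
[[-1, 0, 3],
 [0, -3, 1]].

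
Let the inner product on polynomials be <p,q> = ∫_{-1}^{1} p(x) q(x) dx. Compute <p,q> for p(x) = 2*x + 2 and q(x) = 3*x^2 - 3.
<p,q> = -8

Expand the product: p(x)·q(x) = 6*x^3 + 6*x^2 - 6*x - 6.
∫_{-1}^{1} of each monomial x^k gives [2/(k+1) if k even, 0 if k odd]. Integrating term-by-term (or equivalently evaluating the antiderivative F(x) = 3*x^4/2 + 2*x^3 - 3*x^2 - 6*x at the endpoints):
  F(1) − F(−1) = -11/2 − (5/2) = -8.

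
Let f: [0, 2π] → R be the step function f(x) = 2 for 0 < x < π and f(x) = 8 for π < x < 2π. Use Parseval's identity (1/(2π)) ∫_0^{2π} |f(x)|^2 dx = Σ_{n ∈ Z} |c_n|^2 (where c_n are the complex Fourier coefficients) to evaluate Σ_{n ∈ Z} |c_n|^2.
Σ |c_n|^2 = 34

Parseval equates the L^2 energy of f (normalised by 1/(2π)) with the ℓ^2 sum of its Fourier coefficients: (1/(2π)) ∫_0^{2π} |f|^2 = Σ |c_n|^2.
Compute the left side: (1/(2π)) [∫_0^π 2^2 dx + ∫_π^{2π} 8^2 dx] = (1/(2π)) · (4π + 64π) = (4 + 64)/2 = 34.
So Σ_{n ∈ Z} |c_n|^2 = 34.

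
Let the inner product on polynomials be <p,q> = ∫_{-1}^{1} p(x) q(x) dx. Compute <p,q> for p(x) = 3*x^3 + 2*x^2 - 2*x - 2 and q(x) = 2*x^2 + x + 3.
<p,q> = -46/5

Expand the product: p(x)·q(x) = 6*x^5 + 7*x^4 + 7*x^3 - 8*x - 6.
∫_{-1}^{1} of each monomial x^k gives [2/(k+1) if k even, 0 if k odd]. Integrating term-by-term (or equivalently evaluating the antiderivative F(x) = x^6 + 7*x^5/5 + 7*x^4/4 - 4*x^2 - 6*x at the endpoints):
  F(1) − F(−1) = -117/20 − (67/20) = -46/5.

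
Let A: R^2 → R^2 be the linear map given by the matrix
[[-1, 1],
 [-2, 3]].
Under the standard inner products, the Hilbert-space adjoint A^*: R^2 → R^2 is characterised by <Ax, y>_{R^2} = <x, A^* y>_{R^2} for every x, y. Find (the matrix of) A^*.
A^* = A^T =
[[-1, -2],
 [1, 3]]

For real matrices with standard dot products, the defining identity <Ax, y> = <x, A^* y> gives (Ax)^T y = x^T (A^*) y, i.e. x^T A^T y = x^T (A^*) y. Since this holds for all x, y, we must have A^* = A^T. Therefore
A^* =
[[-1, -2],
 [1, 3]].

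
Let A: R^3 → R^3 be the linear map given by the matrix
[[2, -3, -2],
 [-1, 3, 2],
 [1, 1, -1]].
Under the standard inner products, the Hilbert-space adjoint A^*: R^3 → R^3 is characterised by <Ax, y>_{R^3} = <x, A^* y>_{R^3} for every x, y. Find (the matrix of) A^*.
A^* = A^T =
[[2, -1, 1],
 [-3, 3, 1],
 [-2, 2, -1]]

For real matrices with standard dot products, the defining identity <Ax, y> = <x, A^* y> gives (Ax)^T y = x^T (A^*) y, i.e. x^T A^T y = x^T (A^*) y. Since this holds for all x, y, we must have A^* = A^T. Therefore
A^* =
[[2, -1, 1],
 [-3, 3, 1],
 [-2, 2, -1]].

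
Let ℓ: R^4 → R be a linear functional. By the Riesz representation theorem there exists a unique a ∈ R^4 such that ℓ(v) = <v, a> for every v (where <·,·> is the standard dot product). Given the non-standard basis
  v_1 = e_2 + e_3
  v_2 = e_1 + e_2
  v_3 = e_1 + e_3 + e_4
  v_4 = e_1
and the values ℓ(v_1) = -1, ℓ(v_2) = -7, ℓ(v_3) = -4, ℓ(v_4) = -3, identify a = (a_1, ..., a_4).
a = (-3, -4, 3, -4)

Write a = (a_1, ..., a_4) in the standard basis. For each basis vector v_i, ℓ(v_i) = <v_i, a> is a linear equation in the a_j's. Collect the n equations into a matrix system V a = ℓ, where row i of V is v_i (expressed in the standard basis). Since V is invertible (lower-triangular with 1s on the diagonal, up to permutation), solve by back-substitution:
  V =
[[0, 1, 1, 0],
 [1, 1, 0, 0],
 [1, 0, 1, 1],
 [1, 0, 0, 0]]
  V a = (-1, -7, -4, -3)
Solving gives a = (-3, -4, 3, -4).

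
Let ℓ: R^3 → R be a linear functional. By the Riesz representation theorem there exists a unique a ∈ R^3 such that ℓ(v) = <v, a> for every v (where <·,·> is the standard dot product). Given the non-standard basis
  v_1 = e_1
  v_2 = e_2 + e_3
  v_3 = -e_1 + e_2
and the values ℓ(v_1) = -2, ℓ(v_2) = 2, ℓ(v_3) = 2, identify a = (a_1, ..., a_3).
a = (-2, 0, 2)

Write a = (a_1, ..., a_3) in the standard basis. For each basis vector v_i, ℓ(v_i) = <v_i, a> is a linear equation in the a_j's. Collect the n equations into a matrix system V a = ℓ, where row i of V is v_i (expressed in the standard basis). Since V is invertible (lower-triangular with 1s on the diagonal, up to permutation), solve by back-substitution:
  V =
[[1, 0, 0],
 [0, 1, 1],
 [-1, 1, 0]]
  V a = (-2, 2, 2)
Solving gives a = (-2, 0, 2).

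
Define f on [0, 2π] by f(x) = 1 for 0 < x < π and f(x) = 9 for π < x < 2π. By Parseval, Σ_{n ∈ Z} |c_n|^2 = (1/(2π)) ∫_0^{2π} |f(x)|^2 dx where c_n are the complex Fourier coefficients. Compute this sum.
Σ |c_n|^2 = 41

Parseval equates the L^2 energy of f (normalised by 1/(2π)) with the ℓ^2 sum of its Fourier coefficients: (1/(2π)) ∫_0^{2π} |f|^2 = Σ |c_n|^2.
Compute the left side: (1/(2π)) [∫_0^π 1^2 dx + ∫_π^{2π} 9^2 dx] = (1/(2π)) · (1π + 81π) = (1 + 81)/2 = 41.
So Σ_{n ∈ Z} |c_n|^2 = 41.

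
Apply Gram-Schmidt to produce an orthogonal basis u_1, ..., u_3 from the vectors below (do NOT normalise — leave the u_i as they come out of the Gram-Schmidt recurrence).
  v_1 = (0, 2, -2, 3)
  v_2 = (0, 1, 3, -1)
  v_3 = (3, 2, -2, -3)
Orthogonal basis:
  u_1 = (0, 2, -2, 3)
  u_2 = (0, 31/17, 37/17, 4/17)
  u_3 = (3, 56/23, -40/23, -64/23)

Apply the Gram-Schmidt recurrence
  u_1 = v_1
  u_i = v_i − Σ_{j<i} ((v_i · u_j) / (u_j · u_j)) · u_j.

Step by step this gives:
  u_1 = (0, 2, -2, 3)
  u_2 = (0, 31/17, 37/17, 4/17)
  u_3 = (3, 56/23, -40/23, -64/23)

Orthogonality check:
  u_2 · u_1 = 0 (should be 0)
  u_3 · u_1 = 0 (should be 0)
  u_3 · u_2 = 0 (should be 0)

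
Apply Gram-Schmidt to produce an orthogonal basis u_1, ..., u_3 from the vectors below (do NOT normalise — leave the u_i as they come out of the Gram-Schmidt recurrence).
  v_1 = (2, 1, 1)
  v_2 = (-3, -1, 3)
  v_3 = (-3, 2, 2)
Orthogonal basis:
  u_1 = (2, 1, 1)
  u_2 = (-5/3, -1/3, 11/3)
  u_3 = (-8/7, 18/7, -2/7)

Apply the Gram-Schmidt recurrence
  u_1 = v_1
  u_i = v_i − Σ_{j<i} ((v_i · u_j) / (u_j · u_j)) · u_j.

Step by step this gives:
  u_1 = (2, 1, 1)
  u_2 = (-5/3, -1/3, 11/3)
  u_3 = (-8/7, 18/7, -2/7)

Orthogonality check:
  u_2 · u_1 = 0 (should be 0)
  u_3 · u_1 = 0 (should be 0)
  u_3 · u_2 = 0 (should be 0)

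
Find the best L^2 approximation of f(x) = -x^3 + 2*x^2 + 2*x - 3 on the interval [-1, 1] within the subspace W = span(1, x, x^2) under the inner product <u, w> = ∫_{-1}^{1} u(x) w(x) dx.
g(x) = 2*x^2 + 7*x/5 - 3

The best approximation g ∈ W is the orthogonal projection of f onto W. Writing g = a_0 + a_1 x + a_2 x^2, the coefficients solve the normal equations G · a = b where
  G_{ij} = <φ_i, φ_j> and b_i = <f, φ_i>, with φ_0 = 1, φ_1 = x, φ_2 = x^2.
G =
  [2, 0, 2/3]
  [0, 2/3, 0]
  [2/3, 0, 2/5],
b = (-14/3, 14/15, -6/5).
Solving gives a_0 = -3, a_1 = 7/5, a_2 = 2, so
  g(x) = 2*x^2 + 7*x/5 - 3.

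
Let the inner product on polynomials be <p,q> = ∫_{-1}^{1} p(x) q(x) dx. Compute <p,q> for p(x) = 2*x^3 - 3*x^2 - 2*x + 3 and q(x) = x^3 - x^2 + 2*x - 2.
<p,q> = -212/21

Expand the product: p(x)·q(x) = 2*x^6 - 5*x^5 + 5*x^4 - 5*x^3 - x^2 + 10*x - 6.
∫_{-1}^{1} of each monomial x^k gives [2/(k+1) if k even, 0 if k odd]. Integrating term-by-term (or equivalently evaluating the antiderivative F(x) = 2*x^7/7 - 5*x^6/6 + x^5 - 5*x^4/4 - x^3/3 + 5*x^2 - 6*x at the endpoints):
  F(1) − F(−1) = -179/84 − (223/28) = -212/21.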